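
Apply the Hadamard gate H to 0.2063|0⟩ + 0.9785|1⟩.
0.8378|0⟩ - 0.546|1⟩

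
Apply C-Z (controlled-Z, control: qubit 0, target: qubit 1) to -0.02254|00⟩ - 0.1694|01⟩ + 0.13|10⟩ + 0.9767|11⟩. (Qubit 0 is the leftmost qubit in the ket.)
-0.02254|00⟩ - 0.1694|01⟩ + 0.13|10⟩ - 0.9767|11⟩

C-Z leaves the control-|0⟩ kets |00⟩, |01⟩ unchanged and applies Z to qubit 1 on the control-|1⟩ pair (|10⟩, |11⟩).
Z = [[1, 0], [0, -1]].
With a = amp(|10⟩) = 0.13 and b = amp(|11⟩) = 0.9767:
new amp(|10⟩) = (1)·a = 0.13
new amp(|11⟩) = (-1)·b = -0.9767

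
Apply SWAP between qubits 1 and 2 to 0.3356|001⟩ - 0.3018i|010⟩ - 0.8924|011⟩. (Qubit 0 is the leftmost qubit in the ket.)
-0.3018i|001⟩ + 0.3356|010⟩ - 0.8924|011⟩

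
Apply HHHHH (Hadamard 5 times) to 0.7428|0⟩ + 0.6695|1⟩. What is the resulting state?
0.9986|0⟩ + 0.05183|1⟩

H² = I, so H^5 = H: a single Hadamard. With (a, b) = (0.7428, 0.6695), H gives ((a + b)/√2, (a − b)/√2) = (0.9986, 0.05183).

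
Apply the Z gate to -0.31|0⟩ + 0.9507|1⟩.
-0.31|0⟩ - 0.9507|1⟩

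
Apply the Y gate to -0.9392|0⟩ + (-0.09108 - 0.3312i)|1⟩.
(-0.3312 + 0.09108i)|0⟩ - 0.9392i|1⟩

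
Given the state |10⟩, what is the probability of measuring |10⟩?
1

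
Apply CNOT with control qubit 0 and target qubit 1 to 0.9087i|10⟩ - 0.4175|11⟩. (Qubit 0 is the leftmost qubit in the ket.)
-0.4175|10⟩ + 0.9087i|11⟩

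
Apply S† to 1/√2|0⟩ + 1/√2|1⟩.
1/√2|0⟩ - (1/√2)i|1⟩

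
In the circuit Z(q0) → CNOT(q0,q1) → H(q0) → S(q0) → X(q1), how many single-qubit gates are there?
4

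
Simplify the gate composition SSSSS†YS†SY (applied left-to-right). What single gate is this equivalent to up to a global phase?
S†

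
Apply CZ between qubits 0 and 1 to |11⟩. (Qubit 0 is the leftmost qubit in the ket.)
-|11⟩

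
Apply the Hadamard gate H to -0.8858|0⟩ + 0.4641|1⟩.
-0.2982|0⟩ - 0.9545|1⟩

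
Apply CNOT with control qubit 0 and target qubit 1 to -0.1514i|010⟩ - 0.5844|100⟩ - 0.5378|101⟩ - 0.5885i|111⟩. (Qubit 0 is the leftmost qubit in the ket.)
-0.1514i|010⟩ - 0.5885i|101⟩ - 0.5844|110⟩ - 0.5378|111⟩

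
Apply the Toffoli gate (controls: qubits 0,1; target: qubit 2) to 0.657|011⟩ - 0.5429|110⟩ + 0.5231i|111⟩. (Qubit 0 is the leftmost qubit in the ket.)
0.657|011⟩ + 0.5231i|110⟩ - 0.5429|111⟩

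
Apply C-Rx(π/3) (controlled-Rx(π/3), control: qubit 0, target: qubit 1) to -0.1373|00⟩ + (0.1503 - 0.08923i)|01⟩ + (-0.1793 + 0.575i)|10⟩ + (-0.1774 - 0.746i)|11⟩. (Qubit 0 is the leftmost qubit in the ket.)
-0.1373|00⟩ + (0.1503 - 0.08923i)|01⟩ + (-0.5283 + 0.5867i)|10⟩ + (0.1339 - 0.5564i)|11⟩

C-Rx(π/3) leaves the control-|0⟩ kets |00⟩, |01⟩ unchanged and applies Rx(π/3) to qubit 1 on the control-|1⟩ pair (|10⟩, |11⟩).
Rx(π/3) = [[cos(θ/2), −i·sin(θ/2)], [−i·sin(θ/2), cos(θ/2)]]; θ = π/3, cos(θ/2) ≈ 0.866025, sin(θ/2) ≈ 0.5.
With a = amp(|10⟩) = (-0.1793 + 0.575i) and b = amp(|11⟩) = (-0.1774 - 0.746i):
new amp(|10⟩) = (0.866025)·a + (-0.5i)·b = (-0.5283 + 0.5867i)
new amp(|11⟩) = (-0.5i)·a + (0.866025)·b = (0.1339 - 0.5564i)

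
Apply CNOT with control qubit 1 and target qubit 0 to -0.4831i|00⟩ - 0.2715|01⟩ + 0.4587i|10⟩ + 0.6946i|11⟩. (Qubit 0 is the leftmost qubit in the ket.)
-0.4831i|00⟩ + 0.6946i|01⟩ + 0.4587i|10⟩ - 0.2715|11⟩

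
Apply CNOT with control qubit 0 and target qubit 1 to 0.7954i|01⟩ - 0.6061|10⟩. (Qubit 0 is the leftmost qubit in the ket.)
0.7954i|01⟩ - 0.6061|11⟩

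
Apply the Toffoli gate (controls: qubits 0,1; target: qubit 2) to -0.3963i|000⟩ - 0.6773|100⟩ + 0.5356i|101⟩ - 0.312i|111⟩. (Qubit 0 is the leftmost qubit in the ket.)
-0.3963i|000⟩ - 0.6773|100⟩ + 0.5356i|101⟩ - 0.312i|110⟩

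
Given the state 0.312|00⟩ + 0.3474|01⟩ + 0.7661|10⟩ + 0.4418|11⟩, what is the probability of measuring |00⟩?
0.09734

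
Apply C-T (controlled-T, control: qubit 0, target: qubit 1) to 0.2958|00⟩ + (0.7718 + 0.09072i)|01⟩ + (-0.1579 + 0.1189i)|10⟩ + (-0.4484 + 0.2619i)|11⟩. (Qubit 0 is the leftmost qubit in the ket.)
0.2958|00⟩ + (0.7718 + 0.09072i)|01⟩ + (-0.1579 + 0.1189i)|10⟩ + (-0.5023 - 0.1319i)|11⟩

C-T leaves the control-|0⟩ kets |00⟩, |01⟩ unchanged and applies T to qubit 1 on the control-|1⟩ pair (|10⟩, |11⟩).
T = [[1, 0], [0, (1/√2 + (1/√2)i)]].
With a = amp(|10⟩) = (-0.1579 + 0.1189i) and b = amp(|11⟩) = (-0.4484 + 0.2619i):
new amp(|10⟩) = (1)·a = (-0.1579 + 0.1189i)
new amp(|11⟩) = (1/√2 + (1/√2)i)·b = (-0.5023 - 0.1319i)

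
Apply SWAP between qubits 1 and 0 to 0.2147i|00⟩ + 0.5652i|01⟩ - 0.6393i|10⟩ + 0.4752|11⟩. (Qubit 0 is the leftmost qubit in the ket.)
0.2147i|00⟩ - 0.6393i|01⟩ + 0.5652i|10⟩ + 0.4752|11⟩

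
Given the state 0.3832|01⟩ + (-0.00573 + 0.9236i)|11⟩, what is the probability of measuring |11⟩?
0.8531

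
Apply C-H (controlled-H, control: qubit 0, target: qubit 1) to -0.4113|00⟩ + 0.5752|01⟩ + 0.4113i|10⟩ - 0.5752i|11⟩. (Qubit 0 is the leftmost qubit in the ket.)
-0.4113|00⟩ + 0.5752|01⟩ - 0.1159i|10⟩ + 0.6976i|11⟩

C-H leaves the control-|0⟩ kets |00⟩, |01⟩ unchanged and applies H to qubit 1 on the control-|1⟩ pair (|10⟩, |11⟩).
H = [[1/√2, 1/√2], [1/√2, -1/√2]].
With a = amp(|10⟩) = 0.4113i and b = amp(|11⟩) = -0.5752i:
new amp(|10⟩) = (1/√2)·a + (1/√2)·b = -0.1159i
new amp(|11⟩) = (1/√2)·a + (-1/√2)·b = 0.6976i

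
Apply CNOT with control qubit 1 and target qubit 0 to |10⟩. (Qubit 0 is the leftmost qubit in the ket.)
|10⟩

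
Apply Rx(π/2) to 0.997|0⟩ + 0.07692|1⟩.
(0.705 - 0.05439i)|0⟩ + (0.05439 - 0.705i)|1⟩

Rx(π/2) = [[cos(θ/2), −i·sin(θ/2)], [−i·sin(θ/2), cos(θ/2)]]; θ = π/2, cos(θ/2) ≈ 0.707107, sin(θ/2) ≈ 0.707107.
With a = amp(|0⟩) = 0.997 and b = amp(|1⟩) = 0.07692:
new amp(|0⟩) = (0.707107)·a + (-0.707107i)·b = (0.705 - 0.05439i)
new amp(|1⟩) = (-0.707107i)·a + (0.707107)·b = (0.05439 - 0.705i)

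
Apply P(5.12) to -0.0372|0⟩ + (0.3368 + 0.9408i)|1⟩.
-0.0372|0⟩ + (0.9972 + 0.06374i)|1⟩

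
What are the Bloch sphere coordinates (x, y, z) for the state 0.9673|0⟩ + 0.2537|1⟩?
(0.4908, 0, 0.8713)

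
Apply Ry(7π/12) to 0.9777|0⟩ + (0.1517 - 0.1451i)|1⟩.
(0.4748 + 0.1151i)|0⟩ + (0.868 - 0.08833i)|1⟩

Ry(7π/12) = [[cos(θ/2), −sin(θ/2)], [sin(θ/2), cos(θ/2)]]; θ = 7π/12, cos(θ/2) ≈ 0.608761, sin(θ/2) ≈ 0.793353.
With a = amp(|0⟩) = 0.9777 and b = amp(|1⟩) = (0.1517 - 0.1451i):
new amp(|0⟩) = (0.608761)·a + (-0.793353)·b = (0.4748 + 0.1151i)
new amp(|1⟩) = (0.793353)·a + (0.608761)·b = (0.868 - 0.08833i)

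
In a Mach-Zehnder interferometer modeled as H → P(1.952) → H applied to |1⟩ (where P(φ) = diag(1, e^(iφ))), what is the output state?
(0.686 - 0.4641i)|0⟩ + (0.314 + 0.4641i)|1⟩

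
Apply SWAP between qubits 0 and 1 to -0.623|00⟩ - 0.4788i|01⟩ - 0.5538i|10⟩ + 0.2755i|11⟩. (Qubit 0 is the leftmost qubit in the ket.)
-0.623|00⟩ - 0.5538i|01⟩ - 0.4788i|10⟩ + 0.2755i|11⟩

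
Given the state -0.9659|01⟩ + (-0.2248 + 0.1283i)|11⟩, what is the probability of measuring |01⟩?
0.933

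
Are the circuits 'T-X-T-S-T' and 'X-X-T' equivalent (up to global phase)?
No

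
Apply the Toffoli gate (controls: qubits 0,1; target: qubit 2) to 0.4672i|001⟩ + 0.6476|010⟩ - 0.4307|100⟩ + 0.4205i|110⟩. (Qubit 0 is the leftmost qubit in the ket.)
0.4672i|001⟩ + 0.6476|010⟩ - 0.4307|100⟩ + 0.4205i|111⟩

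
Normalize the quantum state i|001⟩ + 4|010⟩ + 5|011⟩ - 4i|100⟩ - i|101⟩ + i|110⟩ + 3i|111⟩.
0.1204i|001⟩ + 0.4815|010⟩ + 0.6019|011⟩ - 0.4815i|100⟩ - 0.1204i|101⟩ + 0.1204i|110⟩ + 0.3612i|111⟩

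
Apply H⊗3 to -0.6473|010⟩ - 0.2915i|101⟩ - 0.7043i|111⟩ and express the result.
(-0.2289 - 0.3521i)|000⟩ + (-0.2289 + 0.3521i)|001⟩ + (0.2289 + 0.1459i)|010⟩ + (0.2289 - 0.1459i)|011⟩ + (-0.2289 + 0.3521i)|100⟩ + (-0.2289 - 0.3521i)|101⟩ + (0.2289 - 0.1459i)|110⟩ + (0.2289 + 0.1459i)|111⟩

H⊗3 gives amp(|y⟩) = (1/2√2) Σ_x (−1)^(x·y) amp(|x⟩), where x·y is the number of positions in which both x and y have a 1.
|000⟩: (-0.6473 - 0.2915i - 0.7043i)/(2√2) = (-0.2289 - 0.3521i)
|001⟩: (-0.6473 + 0.2915i + 0.7043i)/(2√2) = (-0.2289 + 0.3521i)
|010⟩: (0.6473 - 0.2915i + 0.7043i)/(2√2) = (0.2289 + 0.1459i)
|011⟩: (0.6473 + 0.2915i - 0.7043i)/(2√2) = (0.2289 - 0.1459i)
|100⟩: (-0.6473 + 0.2915i + 0.7043i)/(2√2) = (-0.2289 + 0.3521i)
|101⟩: (-0.6473 - 0.2915i - 0.7043i)/(2√2) = (-0.2289 - 0.3521i)
|110⟩: (0.6473 + 0.2915i - 0.7043i)/(2√2) = (0.2289 - 0.1459i)
|111⟩: (0.6473 - 0.2915i + 0.7043i)/(2√2) = (0.2289 + 0.1459i)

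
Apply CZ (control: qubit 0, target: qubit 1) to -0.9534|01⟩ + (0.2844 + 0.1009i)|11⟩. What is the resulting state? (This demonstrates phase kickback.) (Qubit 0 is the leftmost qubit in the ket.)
-0.9534|01⟩ + (-0.2844 - 0.1009i)|11⟩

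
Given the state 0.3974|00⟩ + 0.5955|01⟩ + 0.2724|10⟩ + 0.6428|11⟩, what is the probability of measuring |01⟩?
0.3546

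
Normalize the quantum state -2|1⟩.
-|1⟩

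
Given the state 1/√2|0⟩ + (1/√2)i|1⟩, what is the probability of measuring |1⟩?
1/2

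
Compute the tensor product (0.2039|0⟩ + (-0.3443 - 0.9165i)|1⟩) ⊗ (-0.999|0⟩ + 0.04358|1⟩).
-0.2037|00⟩ + 0.008886|01⟩ + (0.344 + 0.9156i)|10⟩ + (-0.015 - 0.03994i)|11⟩

amp(|b₁b₂…⟩) = product of the factor amplitudes for bits b₁, b₂, …; only kets whose every factor amplitude is nonzero survive.
|00⟩: (0.2039)(-0.999) = -0.2037
|01⟩: (0.2039)(0.04358) = 0.008886
|10⟩: (-0.3443 - 0.9165i)(-0.999) = (0.344 + 0.9156i)
|11⟩: (-0.3443 - 0.9165i)(0.04358) = (-0.015 - 0.03994i)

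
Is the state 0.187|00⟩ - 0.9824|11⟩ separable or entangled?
Entangled

Writing the state as a|00⟩ + b|01⟩ + c|10⟩ + d|11⟩, it is a product state iff ad − bc = 0.
Here (a, b, c, d) = (0.187, 0, 0, -0.9824): ad − bc = (0.187)(-0.9824) − (0)(0) = -0.1837 ≠ 0, so the state is entangled.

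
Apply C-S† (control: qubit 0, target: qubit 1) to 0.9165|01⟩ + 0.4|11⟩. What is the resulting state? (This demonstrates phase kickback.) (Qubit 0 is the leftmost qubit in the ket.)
0.9165|01⟩ - 0.4i|11⟩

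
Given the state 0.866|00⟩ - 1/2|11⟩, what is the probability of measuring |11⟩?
1/4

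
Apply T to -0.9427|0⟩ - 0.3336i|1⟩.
-0.9427|0⟩ + (0.2359 - 0.2359i)|1⟩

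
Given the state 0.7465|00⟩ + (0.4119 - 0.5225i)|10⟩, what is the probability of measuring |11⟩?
0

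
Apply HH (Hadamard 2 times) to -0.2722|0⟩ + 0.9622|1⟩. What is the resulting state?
-0.2722|0⟩ + 0.9622|1⟩

H² = I, so an even number of Hadamards cancels: H^2 = I and the state is unchanged.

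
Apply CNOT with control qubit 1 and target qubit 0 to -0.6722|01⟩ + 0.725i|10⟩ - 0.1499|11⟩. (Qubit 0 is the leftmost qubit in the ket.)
-0.1499|01⟩ + 0.725i|10⟩ - 0.6722|11⟩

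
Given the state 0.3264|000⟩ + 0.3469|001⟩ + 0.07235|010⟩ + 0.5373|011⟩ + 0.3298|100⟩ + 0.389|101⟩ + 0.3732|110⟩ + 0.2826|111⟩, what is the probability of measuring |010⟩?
0.005235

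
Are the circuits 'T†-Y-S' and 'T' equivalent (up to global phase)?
No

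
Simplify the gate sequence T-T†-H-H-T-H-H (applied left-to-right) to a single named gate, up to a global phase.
T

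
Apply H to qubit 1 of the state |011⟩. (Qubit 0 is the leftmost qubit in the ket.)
1/√2|001⟩ - 1/√2|011⟩

H on qubit 1 mixes each pair of kets that differ only in qubit 1: amplitudes (a, b) of (|…0…⟩, |…1…⟩) become ((a + b)/√2, (a − b)/√2). Kets absent from the input have amplitude 0.
(|001⟩, |011⟩): (a, b) = (0, 1) → (1/√2, -1/√2)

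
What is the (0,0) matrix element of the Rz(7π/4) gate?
(-0.9239 - 0.3827i)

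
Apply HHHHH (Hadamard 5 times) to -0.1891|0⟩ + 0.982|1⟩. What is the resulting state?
0.5607|0⟩ - 0.8281|1⟩

H² = I, so H^5 = H: a single Hadamard. With (a, b) = (-0.1891, 0.982), H gives ((a + b)/√2, (a − b)/√2) = (0.5607, -0.8281).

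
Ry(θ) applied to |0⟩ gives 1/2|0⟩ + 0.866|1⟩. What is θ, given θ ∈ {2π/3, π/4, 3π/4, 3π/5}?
2π/3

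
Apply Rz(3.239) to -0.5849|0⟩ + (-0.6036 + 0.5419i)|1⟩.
(0.02848 + 0.5842i)|0⟩ + (-0.5119 - 0.6293i)|1⟩

Rz(3.239) = [[e^(−iθ/2), 0], [0, e^(iθ/2)]] with e^(±iθ/2) = cos(θ/2) ± i·sin(θ/2); θ = 3.239, cos(θ/2) ≈ -0.0486844, sin(θ/2) ≈ 0.998814.
With a = amp(|0⟩) = -0.5849 and b = amp(|1⟩) = (-0.6036 + 0.5419i):
new amp(|0⟩) = (-0.0486844 - 0.998814i)·a = (0.02848 + 0.5842i)
new amp(|1⟩) = (-0.0486844 + 0.998814i)·b = (-0.5119 - 0.6293i)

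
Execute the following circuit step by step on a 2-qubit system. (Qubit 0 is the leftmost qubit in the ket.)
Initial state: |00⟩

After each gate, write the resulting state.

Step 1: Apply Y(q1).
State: i|01⟩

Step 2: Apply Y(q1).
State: |00⟩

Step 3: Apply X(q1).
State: |01⟩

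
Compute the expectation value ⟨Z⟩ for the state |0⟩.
1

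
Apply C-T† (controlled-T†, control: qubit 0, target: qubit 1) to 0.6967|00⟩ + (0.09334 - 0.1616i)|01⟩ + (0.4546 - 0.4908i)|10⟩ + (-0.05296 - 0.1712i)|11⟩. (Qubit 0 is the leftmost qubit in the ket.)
0.6967|00⟩ + (0.09334 - 0.1616i)|01⟩ + (0.4546 - 0.4908i)|10⟩ + (-0.1585 - 0.08361i)|11⟩

C-T† leaves the control-|0⟩ kets |00⟩, |01⟩ unchanged and applies T† to qubit 1 on the control-|1⟩ pair (|10⟩, |11⟩).
T† = [[1, 0], [0, (1/√2 - (1/√2)i)]].
With a = amp(|10⟩) = (0.4546 - 0.4908i) and b = amp(|11⟩) = (-0.05296 - 0.1712i):
new amp(|10⟩) = (1)·a = (0.4546 - 0.4908i)
new amp(|11⟩) = (1/√2 - (1/√2)i)·b = (-0.1585 - 0.08361i)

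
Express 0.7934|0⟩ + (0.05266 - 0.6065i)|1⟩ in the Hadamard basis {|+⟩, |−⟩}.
(0.5983 - 0.4289i)|+⟩ + (0.5238 + 0.4289i)|−⟩

With |ψ⟩ = α|0⟩ + β|1⟩, the Hadamard-basis coefficients are ⟨+|ψ⟩ = (α + β)/√2 and ⟨−|ψ⟩ = (α − β)/√2.
Here α = 0.7934, β = (0.05266 - 0.6065i): (α + β)/√2 = (0.5983 - 0.4289i), (α − β)/√2 = (0.5238 + 0.4289i).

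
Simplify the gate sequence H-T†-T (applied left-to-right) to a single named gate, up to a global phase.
H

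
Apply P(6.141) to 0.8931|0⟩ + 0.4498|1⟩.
0.8931|0⟩ + (0.4453 - 0.06374i)|1⟩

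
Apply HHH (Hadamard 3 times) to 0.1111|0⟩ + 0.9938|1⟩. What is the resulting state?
0.7813|0⟩ - 0.6242|1⟩

H² = I, so H^3 = H: a single Hadamard. With (a, b) = (0.1111, 0.9938), H gives ((a + b)/√2, (a − b)/√2) = (0.7813, -0.6242).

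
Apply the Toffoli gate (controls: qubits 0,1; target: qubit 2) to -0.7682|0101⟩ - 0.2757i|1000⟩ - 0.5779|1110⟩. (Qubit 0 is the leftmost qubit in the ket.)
-0.7682|0101⟩ - 0.2757i|1000⟩ - 0.5779|1100⟩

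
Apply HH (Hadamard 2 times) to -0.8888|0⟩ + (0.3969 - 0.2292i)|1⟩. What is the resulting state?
-0.8888|0⟩ + (0.3969 - 0.2292i)|1⟩

H² = I, so an even number of Hadamards cancels: H^2 = I and the state is unchanged.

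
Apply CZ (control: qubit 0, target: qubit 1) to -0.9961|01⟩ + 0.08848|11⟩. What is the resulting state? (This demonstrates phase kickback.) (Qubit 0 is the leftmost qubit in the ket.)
-0.9961|01⟩ - 0.08848|11⟩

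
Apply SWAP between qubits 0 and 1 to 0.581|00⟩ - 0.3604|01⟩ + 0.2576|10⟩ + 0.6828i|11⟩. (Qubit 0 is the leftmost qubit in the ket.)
0.581|00⟩ + 0.2576|01⟩ - 0.3604|10⟩ + 0.6828i|11⟩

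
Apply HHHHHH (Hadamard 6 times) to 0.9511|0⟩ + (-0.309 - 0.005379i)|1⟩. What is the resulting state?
0.9511|0⟩ + (-0.309 - 0.005379i)|1⟩

H² = I, so an even number of Hadamards cancels: H^6 = I and the state is unchanged.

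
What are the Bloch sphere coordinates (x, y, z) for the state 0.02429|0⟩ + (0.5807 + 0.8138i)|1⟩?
(0.02821, 0.03953, -0.9989)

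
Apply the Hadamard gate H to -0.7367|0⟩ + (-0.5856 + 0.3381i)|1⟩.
(-0.935 + 0.2391i)|0⟩ + (-0.1068 - 0.2391i)|1⟩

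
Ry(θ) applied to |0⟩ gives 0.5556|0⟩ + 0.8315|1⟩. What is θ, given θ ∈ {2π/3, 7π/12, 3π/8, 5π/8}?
5π/8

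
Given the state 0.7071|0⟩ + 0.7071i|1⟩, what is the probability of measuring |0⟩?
0.5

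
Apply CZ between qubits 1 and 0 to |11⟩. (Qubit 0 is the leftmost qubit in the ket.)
-|11⟩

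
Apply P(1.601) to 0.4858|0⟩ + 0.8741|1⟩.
0.4858|0⟩ + (-0.0264 + 0.8737i)|1⟩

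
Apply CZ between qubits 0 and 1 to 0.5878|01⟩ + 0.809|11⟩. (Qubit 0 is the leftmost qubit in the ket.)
0.5878|01⟩ - 0.809|11⟩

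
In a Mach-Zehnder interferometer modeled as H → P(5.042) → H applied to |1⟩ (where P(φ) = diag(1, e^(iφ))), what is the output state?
(0.3382 + 0.4731i)|0⟩ + (0.6618 - 0.4731i)|1⟩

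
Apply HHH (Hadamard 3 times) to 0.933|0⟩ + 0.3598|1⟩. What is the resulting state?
0.9141|0⟩ + 0.4053|1⟩

H² = I, so H^3 = H: a single Hadamard. With (a, b) = (0.933, 0.3598), H gives ((a + b)/√2, (a − b)/√2) = (0.9141, 0.4053).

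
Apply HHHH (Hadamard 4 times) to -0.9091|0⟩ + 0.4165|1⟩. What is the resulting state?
-0.9091|0⟩ + 0.4165|1⟩

H² = I, so an even number of Hadamards cancels: H^4 = I and the state is unchanged.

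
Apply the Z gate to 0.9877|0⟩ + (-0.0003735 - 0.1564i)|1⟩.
0.9877|0⟩ + (0.0003735 + 0.1564i)|1⟩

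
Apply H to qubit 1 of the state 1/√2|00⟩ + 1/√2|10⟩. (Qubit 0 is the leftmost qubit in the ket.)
1/2|00⟩ + 1/2|01⟩ + 1/2|10⟩ + 1/2|11⟩

H on qubit 1 mixes each pair of kets that differ only in qubit 1: amplitudes (a, b) of (|…0…⟩, |…1…⟩) become ((a + b)/√2, (a − b)/√2). Kets absent from the input have amplitude 0.
(|00⟩, |01⟩): (a, b) = (1/√2, 0) → (1/2, 1/2)
(|10⟩, |11⟩): (a, b) = (1/√2, 0) → (1/2, 1/2)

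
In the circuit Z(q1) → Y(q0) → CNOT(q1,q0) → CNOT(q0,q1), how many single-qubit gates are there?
2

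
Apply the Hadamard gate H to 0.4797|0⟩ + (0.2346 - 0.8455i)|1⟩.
(0.5051 - 0.5979i)|0⟩ + (0.1733 + 0.5979i)|1⟩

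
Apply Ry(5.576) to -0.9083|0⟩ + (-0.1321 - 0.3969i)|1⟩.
(0.8979 + 0.1374i)|0⟩ + (-0.1906 + 0.3723i)|1⟩

Ry(5.576) = [[cos(θ/2), −sin(θ/2)], [sin(θ/2), cos(θ/2)]]; θ = 5.576, cos(θ/2) ≈ -0.938135, sin(θ/2) ≈ 0.34627.
With a = amp(|0⟩) = -0.9083 and b = amp(|1⟩) = (-0.1321 - 0.3969i):
new amp(|0⟩) = (-0.938135)·a + (-0.34627)·b = (0.8979 + 0.1374i)
new amp(|1⟩) = (0.34627)·a + (-0.938135)·b = (-0.1906 + 0.3723i)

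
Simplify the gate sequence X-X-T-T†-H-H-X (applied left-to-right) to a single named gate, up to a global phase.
X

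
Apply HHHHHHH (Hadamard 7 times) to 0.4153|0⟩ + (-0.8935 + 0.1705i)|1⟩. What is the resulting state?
(-0.3381 + 0.1206i)|0⟩ + (0.9255 - 0.1206i)|1⟩

H² = I, so H^7 = H: a single Hadamard. With (a, b) = (0.4153, (-0.8935 + 0.1705i)), H gives ((a + b)/√2, (a − b)/√2) = ((-0.3381 + 0.1206i), (0.9255 - 0.1206i)).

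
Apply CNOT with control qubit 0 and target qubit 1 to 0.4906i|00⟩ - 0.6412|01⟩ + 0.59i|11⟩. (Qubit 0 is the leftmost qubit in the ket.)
0.4906i|00⟩ - 0.6412|01⟩ + 0.59i|10⟩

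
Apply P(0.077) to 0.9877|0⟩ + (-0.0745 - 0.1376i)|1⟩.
0.9877|0⟩ + (-0.06369 - 0.1429i)|1⟩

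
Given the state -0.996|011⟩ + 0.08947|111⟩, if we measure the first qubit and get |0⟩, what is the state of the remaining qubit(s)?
-|11⟩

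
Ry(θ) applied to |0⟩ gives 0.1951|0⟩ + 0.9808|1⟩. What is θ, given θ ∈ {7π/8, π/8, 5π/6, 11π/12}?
7π/8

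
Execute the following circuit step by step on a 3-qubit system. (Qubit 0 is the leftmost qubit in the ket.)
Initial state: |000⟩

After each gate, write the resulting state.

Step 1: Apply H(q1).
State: 1/√2|000⟩ + 1/√2|010⟩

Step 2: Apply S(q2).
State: 1/√2|000⟩ + 1/√2|010⟩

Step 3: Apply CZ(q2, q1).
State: 1/√2|000⟩ + 1/√2|010⟩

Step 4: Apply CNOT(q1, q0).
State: 1/√2|000⟩ + 1/√2|110⟩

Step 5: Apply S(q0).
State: 1/√2|000⟩ + (1/√2)i|110⟩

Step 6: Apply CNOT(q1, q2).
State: 1/√2|000⟩ + (1/√2)i|111⟩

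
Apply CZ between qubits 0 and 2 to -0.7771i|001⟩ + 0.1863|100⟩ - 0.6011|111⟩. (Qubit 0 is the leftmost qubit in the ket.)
-0.7771i|001⟩ + 0.1863|100⟩ + 0.6011|111⟩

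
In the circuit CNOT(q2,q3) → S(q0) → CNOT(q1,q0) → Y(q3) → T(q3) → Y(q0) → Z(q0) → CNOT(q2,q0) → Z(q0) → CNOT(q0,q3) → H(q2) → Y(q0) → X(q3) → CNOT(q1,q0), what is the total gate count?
14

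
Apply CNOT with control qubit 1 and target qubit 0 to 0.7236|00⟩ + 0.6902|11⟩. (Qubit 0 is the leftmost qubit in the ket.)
0.7236|00⟩ + 0.6902|01⟩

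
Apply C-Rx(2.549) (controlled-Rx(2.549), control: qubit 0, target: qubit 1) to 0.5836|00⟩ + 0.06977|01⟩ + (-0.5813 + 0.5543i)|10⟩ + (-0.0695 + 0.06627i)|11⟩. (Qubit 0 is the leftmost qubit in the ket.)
0.5836|00⟩ + 0.06977|01⟩ + (-0.1063 + 0.2283i)|10⟩ + (0.5099 + 0.5753i)|11⟩

C-Rx(2.549) leaves the control-|0⟩ kets |00⟩, |01⟩ unchanged and applies Rx(2.549) to qubit 1 on the control-|1⟩ pair (|10⟩, |11⟩).
Rx(2.549) = [[cos(θ/2), −i·sin(θ/2)], [−i·sin(θ/2), cos(θ/2)]]; θ = 2.549, cos(θ/2) ≈ 0.29198, sin(θ/2) ≈ 0.956424.
With a = amp(|10⟩) = (-0.5813 + 0.5543i) and b = amp(|11⟩) = (-0.0695 + 0.06627i):
new amp(|10⟩) = (0.29198)·a + (-0.956424i)·b = (-0.1063 + 0.2283i)
new amp(|11⟩) = (-0.956424i)·a + (0.29198)·b = (0.5099 + 0.5753i)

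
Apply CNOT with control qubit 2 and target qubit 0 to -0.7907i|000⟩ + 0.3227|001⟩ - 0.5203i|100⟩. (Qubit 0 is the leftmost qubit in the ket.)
-0.7907i|000⟩ - 0.5203i|100⟩ + 0.3227|101⟩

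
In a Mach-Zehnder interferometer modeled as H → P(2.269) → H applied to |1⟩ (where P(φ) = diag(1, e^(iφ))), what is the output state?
(0.8214 - 0.383i)|0⟩ + (0.1786 + 0.383i)|1⟩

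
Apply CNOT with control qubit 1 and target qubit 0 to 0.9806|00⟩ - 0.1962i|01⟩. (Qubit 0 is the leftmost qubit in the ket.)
0.9806|00⟩ - 0.1962i|11⟩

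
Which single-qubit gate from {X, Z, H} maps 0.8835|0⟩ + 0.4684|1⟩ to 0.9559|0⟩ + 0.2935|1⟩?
H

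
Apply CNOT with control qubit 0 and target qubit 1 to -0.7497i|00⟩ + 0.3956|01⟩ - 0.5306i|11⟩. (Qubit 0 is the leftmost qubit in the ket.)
-0.7497i|00⟩ + 0.3956|01⟩ - 0.5306i|10⟩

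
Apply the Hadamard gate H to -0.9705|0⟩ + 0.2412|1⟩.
-0.5157|0⟩ - 0.8568|1⟩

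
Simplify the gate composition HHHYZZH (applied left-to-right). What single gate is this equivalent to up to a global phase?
Y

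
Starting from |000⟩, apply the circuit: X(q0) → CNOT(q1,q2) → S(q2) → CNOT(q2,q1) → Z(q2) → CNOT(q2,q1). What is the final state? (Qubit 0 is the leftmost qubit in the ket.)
|100⟩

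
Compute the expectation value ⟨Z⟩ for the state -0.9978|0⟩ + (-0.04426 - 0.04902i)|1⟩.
0.9912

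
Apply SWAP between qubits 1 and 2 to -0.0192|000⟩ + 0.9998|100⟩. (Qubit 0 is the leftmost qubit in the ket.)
-0.0192|000⟩ + 0.9998|100⟩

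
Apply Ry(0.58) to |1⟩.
-0.286|0⟩ + 0.9582|1⟩

Ry(0.58) = [[cos(θ/2), −sin(θ/2)], [sin(θ/2), cos(θ/2)]]; θ = 0.58, cos(θ/2) ≈ 0.958244, sin(θ/2) ≈ 0.285952.
With a = amp(|0⟩) = 0 and b = amp(|1⟩) = 1:
new amp(|0⟩) = (0.958244)·a + (-0.285952)·b = -0.286
new amp(|1⟩) = (0.285952)·a + (0.958244)·b = 0.9582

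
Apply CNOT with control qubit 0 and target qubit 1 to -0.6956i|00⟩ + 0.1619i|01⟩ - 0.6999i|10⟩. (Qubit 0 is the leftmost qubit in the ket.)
-0.6956i|00⟩ + 0.1619i|01⟩ - 0.6999i|11⟩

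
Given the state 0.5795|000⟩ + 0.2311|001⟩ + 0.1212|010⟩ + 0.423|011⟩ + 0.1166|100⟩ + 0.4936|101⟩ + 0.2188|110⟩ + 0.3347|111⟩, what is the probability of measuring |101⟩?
0.2436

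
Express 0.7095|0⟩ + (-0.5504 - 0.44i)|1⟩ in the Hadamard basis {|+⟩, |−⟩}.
(0.1125 - 0.3111i)|+⟩ + (0.8909 + 0.3111i)|−⟩

With |ψ⟩ = α|0⟩ + β|1⟩, the Hadamard-basis coefficients are ⟨+|ψ⟩ = (α + β)/√2 and ⟨−|ψ⟩ = (α − β)/√2.
Here α = 0.7095, β = (-0.5504 - 0.44i): (α + β)/√2 = (0.1125 - 0.3111i), (α − β)/√2 = (0.8909 + 0.3111i).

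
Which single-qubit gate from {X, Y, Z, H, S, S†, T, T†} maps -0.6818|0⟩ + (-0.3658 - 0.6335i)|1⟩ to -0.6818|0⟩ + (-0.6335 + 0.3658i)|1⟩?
S†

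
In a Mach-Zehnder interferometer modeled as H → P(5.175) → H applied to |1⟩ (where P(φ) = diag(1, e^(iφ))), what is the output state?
(0.2769 + 0.4474i)|0⟩ + (0.7231 - 0.4474i)|1⟩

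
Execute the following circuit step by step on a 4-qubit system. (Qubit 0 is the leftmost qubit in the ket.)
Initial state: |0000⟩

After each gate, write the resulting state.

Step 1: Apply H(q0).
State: 1/√2|0000⟩ + 1/√2|1000⟩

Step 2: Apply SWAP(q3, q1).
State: 1/√2|0000⟩ + 1/√2|1000⟩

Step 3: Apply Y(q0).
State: -(1/√2)i|0000⟩ + (1/√2)i|1000⟩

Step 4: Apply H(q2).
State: -(1/2)i|0000⟩ - (1/2)i|0010⟩ + (1/2)i|1000⟩ + (1/2)i|1010⟩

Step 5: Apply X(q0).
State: (1/2)i|0000⟩ + (1/2)i|0010⟩ - (1/2)i|1000⟩ - (1/2)i|1010⟩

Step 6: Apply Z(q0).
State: (1/2)i|0000⟩ + (1/2)i|0010⟩ + (1/2)i|1000⟩ + (1/2)i|1010⟩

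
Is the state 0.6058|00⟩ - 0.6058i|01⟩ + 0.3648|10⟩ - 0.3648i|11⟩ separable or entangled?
Separable

Writing the state as a|00⟩ + b|01⟩ + c|10⟩ + d|11⟩, it is a product state iff ad − bc = 0.
Here (a, b, c, d) = (0.6058, -0.6058i, 0.3648, -0.3648i): ad − bc = (0.6058)(-0.3648i) − (-0.6058i)(0.3648) = 0, so the state is separable.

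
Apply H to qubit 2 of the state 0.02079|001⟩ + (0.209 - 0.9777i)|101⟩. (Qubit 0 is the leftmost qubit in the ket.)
0.0147|000⟩ - 0.0147|001⟩ + (0.1478 - 0.6913i)|100⟩ + (-0.1478 + 0.6913i)|101⟩

H on qubit 2 mixes each pair of kets that differ only in qubit 2: amplitudes (a, b) of (|…0…⟩, |…1…⟩) become ((a + b)/√2, (a − b)/√2). Kets absent from the input have amplitude 0.
(|000⟩, |001⟩): (a, b) = (0, 0.02079) → (0.0147, -0.0147)
(|100⟩, |101⟩): (a, b) = (0, (0.209 - 0.9777i)) → ((0.1478 - 0.6913i), (-0.1478 + 0.6913i))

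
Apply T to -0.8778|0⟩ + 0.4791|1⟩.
-0.8778|0⟩ + (0.3388 + 0.3388i)|1⟩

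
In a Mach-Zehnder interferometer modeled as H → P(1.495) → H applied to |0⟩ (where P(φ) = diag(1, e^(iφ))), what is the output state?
(0.5379 + 0.4986i)|0⟩ + (0.4621 - 0.4986i)|1⟩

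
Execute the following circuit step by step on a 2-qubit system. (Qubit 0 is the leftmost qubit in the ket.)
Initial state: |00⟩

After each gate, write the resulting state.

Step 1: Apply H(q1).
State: 1/√2|00⟩ + 1/√2|01⟩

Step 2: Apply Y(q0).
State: (1/√2)i|10⟩ + (1/√2)i|11⟩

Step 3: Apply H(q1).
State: i|10⟩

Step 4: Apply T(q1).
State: i|10⟩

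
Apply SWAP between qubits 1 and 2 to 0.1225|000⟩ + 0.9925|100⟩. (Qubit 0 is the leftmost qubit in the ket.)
0.1225|000⟩ + 0.9925|100⟩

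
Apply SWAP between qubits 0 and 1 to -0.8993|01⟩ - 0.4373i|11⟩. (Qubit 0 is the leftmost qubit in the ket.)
-0.8993|10⟩ - 0.4373i|11⟩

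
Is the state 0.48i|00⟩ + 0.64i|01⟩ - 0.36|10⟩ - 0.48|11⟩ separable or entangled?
Separable

Writing the state as a|00⟩ + b|01⟩ + c|10⟩ + d|11⟩, it is a product state iff ad − bc = 0.
Here (a, b, c, d) = (0.48i, 0.64i, -0.36, -0.48): ad − bc = (0.48i)(-0.48) − (0.64i)(-0.36) = 0, so the state is separable.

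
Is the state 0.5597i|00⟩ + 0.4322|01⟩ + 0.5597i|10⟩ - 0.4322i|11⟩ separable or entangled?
Entangled

Writing the state as a|00⟩ + b|01⟩ + c|10⟩ + d|11⟩, it is a product state iff ad − bc = 0.
Here (a, b, c, d) = (0.5597i, 0.4322, 0.5597i, -0.4322i): ad − bc = (0.5597i)(-0.4322i) − (0.4322)(0.5597i) = (0.2419 - 0.2419i) ≠ 0, so the state is entangled.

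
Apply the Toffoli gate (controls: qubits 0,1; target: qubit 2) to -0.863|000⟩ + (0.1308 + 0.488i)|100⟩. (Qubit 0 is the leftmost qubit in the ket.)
-0.863|000⟩ + (0.1308 + 0.488i)|100⟩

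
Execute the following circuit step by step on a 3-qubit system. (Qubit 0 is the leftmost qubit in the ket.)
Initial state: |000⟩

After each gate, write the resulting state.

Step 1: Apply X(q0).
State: |100⟩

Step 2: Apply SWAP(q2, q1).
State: |100⟩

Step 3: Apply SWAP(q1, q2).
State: |100⟩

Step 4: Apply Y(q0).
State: -i|000⟩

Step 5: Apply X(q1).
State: -i|010⟩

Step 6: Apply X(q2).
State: -i|011⟩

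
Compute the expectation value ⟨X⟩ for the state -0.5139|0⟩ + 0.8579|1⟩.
-0.8817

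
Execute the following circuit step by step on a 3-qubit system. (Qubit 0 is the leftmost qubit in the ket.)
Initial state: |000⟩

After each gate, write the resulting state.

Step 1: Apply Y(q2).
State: i|001⟩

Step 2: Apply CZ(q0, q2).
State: i|001⟩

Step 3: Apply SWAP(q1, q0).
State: i|001⟩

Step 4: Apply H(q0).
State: (1/√2)i|001⟩ + (1/√2)i|101⟩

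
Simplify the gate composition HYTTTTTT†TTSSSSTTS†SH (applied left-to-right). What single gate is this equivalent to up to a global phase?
Y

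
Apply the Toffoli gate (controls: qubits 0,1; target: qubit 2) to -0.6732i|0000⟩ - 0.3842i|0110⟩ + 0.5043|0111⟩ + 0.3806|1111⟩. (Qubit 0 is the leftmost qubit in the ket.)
-0.6732i|0000⟩ - 0.3842i|0110⟩ + 0.5043|0111⟩ + 0.3806|1101⟩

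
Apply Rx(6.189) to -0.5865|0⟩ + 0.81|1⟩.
(0.5858 - 0.03813i)|0⟩ + (-0.8091 + 0.02761i)|1⟩

Rx(6.189) = [[cos(θ/2), −i·sin(θ/2)], [−i·sin(θ/2), cos(θ/2)]]; θ = 6.189, cos(θ/2) ≈ -0.998891, sin(θ/2) ≈ 0.0470752.
With a = amp(|0⟩) = -0.5865 and b = amp(|1⟩) = 0.81:
new amp(|0⟩) = (-0.998891)·a + (-0.0470752i)·b = (0.5858 - 0.03813i)
new amp(|1⟩) = (-0.0470752i)·a + (-0.998891)·b = (-0.8091 + 0.02761i)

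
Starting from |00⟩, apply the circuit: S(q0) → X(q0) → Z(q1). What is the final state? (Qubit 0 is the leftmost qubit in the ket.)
|10⟩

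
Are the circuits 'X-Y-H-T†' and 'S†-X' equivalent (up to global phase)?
No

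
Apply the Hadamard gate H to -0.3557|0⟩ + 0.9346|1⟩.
0.4093|0⟩ - 0.9124|1⟩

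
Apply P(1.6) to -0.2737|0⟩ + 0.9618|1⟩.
-0.2737|0⟩ + (-0.02808 + 0.9614i)|1⟩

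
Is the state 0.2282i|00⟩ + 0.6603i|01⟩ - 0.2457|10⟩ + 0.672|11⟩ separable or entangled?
Entangled

Writing the state as a|00⟩ + b|01⟩ + c|10⟩ + d|11⟩, it is a product state iff ad − bc = 0.
Here (a, b, c, d) = (0.2282i, 0.6603i, -0.2457, 0.672): ad − bc = (0.2282i)(0.672) − (0.6603i)(-0.2457) = 0.3156i ≠ 0, so the state is entangled.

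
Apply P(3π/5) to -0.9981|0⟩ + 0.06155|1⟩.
-0.9981|0⟩ + (-0.01902 + 0.05854i)|1⟩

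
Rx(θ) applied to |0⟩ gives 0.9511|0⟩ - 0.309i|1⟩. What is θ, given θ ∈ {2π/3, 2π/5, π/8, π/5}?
π/5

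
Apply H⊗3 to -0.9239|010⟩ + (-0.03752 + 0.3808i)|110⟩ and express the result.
(-0.3399 + 0.1346i)|000⟩ + (-0.3399 + 0.1346i)|001⟩ + (0.3399 - 0.1346i)|010⟩ + (0.3399 - 0.1346i)|011⟩ + (-0.3134 - 0.1346i)|100⟩ + (-0.3134 - 0.1346i)|101⟩ + (0.3134 + 0.1346i)|110⟩ + (0.3134 + 0.1346i)|111⟩

H⊗3 gives amp(|y⟩) = (1/2√2) Σ_x (−1)^(x·y) amp(|x⟩), where x·y is the number of positions in which both x and y have a 1.
|000⟩: (-0.9239 + (-0.03752 + 0.3808i))/(2√2) = (-0.3399 + 0.1346i)
|001⟩: (-0.9239 + (-0.03752 + 0.3808i))/(2√2) = (-0.3399 + 0.1346i)
|010⟩: (0.9239 - (-0.03752 + 0.3808i))/(2√2) = (0.3399 - 0.1346i)
|011⟩: (0.9239 - (-0.03752 + 0.3808i))/(2√2) = (0.3399 - 0.1346i)
|100⟩: (-0.9239 - (-0.03752 + 0.3808i))/(2√2) = (-0.3134 - 0.1346i)
|101⟩: (-0.9239 - (-0.03752 + 0.3808i))/(2√2) = (-0.3134 - 0.1346i)
|110⟩: (0.9239 + (-0.03752 + 0.3808i))/(2√2) = (0.3134 + 0.1346i)
|111⟩: (0.9239 + (-0.03752 + 0.3808i))/(2√2) = (0.3134 + 0.1346i)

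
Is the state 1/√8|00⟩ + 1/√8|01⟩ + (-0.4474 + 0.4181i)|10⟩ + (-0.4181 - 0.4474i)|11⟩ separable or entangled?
Entangled

Writing the state as a|00⟩ + b|01⟩ + c|10⟩ + d|11⟩, it is a product state iff ad − bc = 0.
Here (a, b, c, d) = (1/√8, 1/√8, (-0.4474 + 0.4181i), (-0.4181 - 0.4474i)): ad − bc = (1/√8)(-0.4181 - 0.4474i) − (1/√8)(-0.4474 + 0.4181i) = (0.01036 - 0.306i) ≠ 0, so the state is entangled.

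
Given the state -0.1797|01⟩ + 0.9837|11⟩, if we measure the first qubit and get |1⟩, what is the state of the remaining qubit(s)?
|1⟩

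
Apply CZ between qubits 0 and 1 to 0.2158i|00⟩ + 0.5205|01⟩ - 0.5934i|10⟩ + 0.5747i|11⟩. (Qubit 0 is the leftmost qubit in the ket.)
0.2158i|00⟩ + 0.5205|01⟩ - 0.5934i|10⟩ - 0.5747i|11⟩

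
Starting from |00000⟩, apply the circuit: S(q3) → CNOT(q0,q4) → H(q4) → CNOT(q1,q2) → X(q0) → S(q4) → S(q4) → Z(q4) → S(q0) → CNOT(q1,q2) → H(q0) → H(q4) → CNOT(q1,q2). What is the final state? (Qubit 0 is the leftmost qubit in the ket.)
(1/√2)i|00000⟩ - (1/√2)i|10000⟩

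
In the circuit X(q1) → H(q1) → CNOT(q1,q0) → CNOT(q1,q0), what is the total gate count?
4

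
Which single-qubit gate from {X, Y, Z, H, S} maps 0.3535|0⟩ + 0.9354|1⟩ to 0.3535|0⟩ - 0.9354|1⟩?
Z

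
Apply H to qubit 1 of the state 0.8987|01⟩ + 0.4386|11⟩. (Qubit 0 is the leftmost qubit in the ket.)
0.6355|00⟩ - 0.6355|01⟩ + 0.3101|10⟩ - 0.3101|11⟩

H on qubit 1 mixes each pair of kets that differ only in qubit 1: amplitudes (a, b) of (|…0…⟩, |…1…⟩) become ((a + b)/√2, (a − b)/√2). Kets absent from the input have amplitude 0.
(|00⟩, |01⟩): (a, b) = (0, 0.8987) → (0.6355, -0.6355)
(|10⟩, |11⟩): (a, b) = (0, 0.4386) → (0.3101, -0.3101)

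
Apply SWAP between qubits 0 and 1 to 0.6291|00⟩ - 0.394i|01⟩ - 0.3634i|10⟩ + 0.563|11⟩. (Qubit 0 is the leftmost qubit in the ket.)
0.6291|00⟩ - 0.3634i|01⟩ - 0.394i|10⟩ + 0.563|11⟩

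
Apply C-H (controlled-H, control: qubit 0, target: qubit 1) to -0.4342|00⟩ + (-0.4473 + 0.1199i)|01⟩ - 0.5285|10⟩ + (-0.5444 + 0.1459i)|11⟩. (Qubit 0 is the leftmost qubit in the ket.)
-0.4342|00⟩ + (-0.4473 + 0.1199i)|01⟩ + (-0.7587 + 0.1032i)|10⟩ + (0.01124 - 0.1032i)|11⟩

C-H leaves the control-|0⟩ kets |00⟩, |01⟩ unchanged and applies H to qubit 1 on the control-|1⟩ pair (|10⟩, |11⟩).
H = [[1/√2, 1/√2], [1/√2, -1/√2]].
With a = amp(|10⟩) = -0.5285 and b = amp(|11⟩) = (-0.5444 + 0.1459i):
new amp(|10⟩) = (1/√2)·a + (1/√2)·b = (-0.7587 + 0.1032i)
new amp(|11⟩) = (1/√2)·a + (-1/√2)·b = (0.01124 - 0.1032i)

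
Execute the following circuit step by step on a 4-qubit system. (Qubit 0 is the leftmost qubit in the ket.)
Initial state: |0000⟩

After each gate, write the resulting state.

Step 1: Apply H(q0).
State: 1/√2|0000⟩ + 1/√2|1000⟩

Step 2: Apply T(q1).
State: 1/√2|0000⟩ + 1/√2|1000⟩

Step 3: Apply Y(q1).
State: (1/√2)i|0100⟩ + (1/√2)i|1100⟩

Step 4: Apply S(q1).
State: -1/√2|0100⟩ - 1/√2|1100⟩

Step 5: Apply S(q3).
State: -1/√2|0100⟩ - 1/√2|1100⟩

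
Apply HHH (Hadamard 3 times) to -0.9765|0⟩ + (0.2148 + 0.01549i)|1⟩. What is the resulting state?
(-0.5386 + 0.01095i)|0⟩ + (-0.8424 - 0.01095i)|1⟩

H² = I, so H^3 = H: a single Hadamard. With (a, b) = (-0.9765, (0.2148 + 0.01549i)), H gives ((a + b)/√2, (a − b)/√2) = ((-0.5386 + 0.01095i), (-0.8424 - 0.01095i)).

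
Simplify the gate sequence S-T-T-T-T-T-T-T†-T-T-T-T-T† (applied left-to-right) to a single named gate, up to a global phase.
S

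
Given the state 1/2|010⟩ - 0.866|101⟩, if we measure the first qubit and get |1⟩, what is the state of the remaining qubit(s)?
-|01⟩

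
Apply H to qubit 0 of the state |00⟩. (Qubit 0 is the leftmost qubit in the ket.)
1/√2|00⟩ + 1/√2|10⟩

H on qubit 0 mixes each pair of kets that differ only in qubit 0: amplitudes (a, b) of (|…0…⟩, |…1…⟩) become ((a + b)/√2, (a − b)/√2). Kets absent from the input have amplitude 0.
(|00⟩, |10⟩): (a, b) = (1, 0) → (1/√2, 1/√2)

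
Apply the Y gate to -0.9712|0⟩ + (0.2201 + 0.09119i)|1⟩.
(0.09119 - 0.2201i)|0⟩ - 0.9712i|1⟩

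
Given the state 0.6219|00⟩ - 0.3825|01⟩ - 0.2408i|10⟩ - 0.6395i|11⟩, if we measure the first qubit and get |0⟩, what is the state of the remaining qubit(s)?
0.8518|0⟩ - 0.5239|1⟩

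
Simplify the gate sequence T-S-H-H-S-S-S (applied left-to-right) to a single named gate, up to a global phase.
T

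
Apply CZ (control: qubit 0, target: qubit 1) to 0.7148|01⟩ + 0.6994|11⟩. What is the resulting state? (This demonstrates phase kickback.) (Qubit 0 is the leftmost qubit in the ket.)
0.7148|01⟩ - 0.6994|11⟩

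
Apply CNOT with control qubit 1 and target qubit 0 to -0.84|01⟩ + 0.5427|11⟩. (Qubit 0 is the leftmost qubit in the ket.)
0.5427|01⟩ - 0.84|11⟩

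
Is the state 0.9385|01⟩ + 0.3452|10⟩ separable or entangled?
Entangled

Writing the state as a|00⟩ + b|01⟩ + c|10⟩ + d|11⟩, it is a product state iff ad − bc = 0.
Here (a, b, c, d) = (0, 0.9385, 0.3452, 0): ad − bc = (0)(0) − (0.9385)(0.3452) = -0.324 ≠ 0, so the state is entangled.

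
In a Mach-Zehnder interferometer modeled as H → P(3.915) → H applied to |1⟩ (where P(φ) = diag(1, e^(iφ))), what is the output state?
(0.8578 + 0.3493i)|0⟩ + (0.1422 - 0.3493i)|1⟩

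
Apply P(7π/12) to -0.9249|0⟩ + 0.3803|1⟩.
-0.9249|0⟩ + (-0.09843 + 0.3673i)|1⟩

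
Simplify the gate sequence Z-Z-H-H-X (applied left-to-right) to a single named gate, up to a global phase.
X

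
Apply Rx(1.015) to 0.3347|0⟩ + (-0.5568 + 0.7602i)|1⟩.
(0.662 + 0.2706i)|0⟩ + (-0.4866 + 0.5017i)|1⟩

Rx(1.015) = [[cos(θ/2), −i·sin(θ/2)], [−i·sin(θ/2), cos(θ/2)]]; θ = 1.015, cos(θ/2) ≈ 0.873962, sin(θ/2) ≈ 0.485994.
With a = amp(|0⟩) = 0.3347 and b = amp(|1⟩) = (-0.5568 + 0.7602i):
new amp(|0⟩) = (0.873962)·a + (-0.485994i)·b = (0.662 + 0.2706i)
new amp(|1⟩) = (-0.485994i)·a + (0.873962)·b = (-0.4866 + 0.5017i)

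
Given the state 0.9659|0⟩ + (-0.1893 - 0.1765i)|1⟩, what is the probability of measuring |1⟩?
0.06699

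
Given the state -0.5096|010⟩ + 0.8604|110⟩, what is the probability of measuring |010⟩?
0.2597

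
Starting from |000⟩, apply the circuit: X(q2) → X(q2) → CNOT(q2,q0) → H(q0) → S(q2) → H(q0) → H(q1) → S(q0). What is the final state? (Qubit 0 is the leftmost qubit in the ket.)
1/√2|000⟩ + 1/√2|010⟩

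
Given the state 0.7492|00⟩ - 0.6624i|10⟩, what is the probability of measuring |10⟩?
0.4388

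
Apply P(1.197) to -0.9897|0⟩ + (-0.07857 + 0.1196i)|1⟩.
-0.9897|0⟩ + (-0.14 - 0.02947i)|1⟩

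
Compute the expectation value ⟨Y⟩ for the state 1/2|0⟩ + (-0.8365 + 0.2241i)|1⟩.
0.2241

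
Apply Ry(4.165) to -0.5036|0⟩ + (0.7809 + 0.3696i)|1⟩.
(-0.4343 - 0.3223i)|0⟩ + (-0.8215 - 0.181i)|1⟩

Ry(4.165) = [[cos(θ/2), −sin(θ/2)], [sin(θ/2), cos(θ/2)]]; θ = 4.165, cos(θ/2) ≈ -0.489663, sin(θ/2) ≈ 0.871912.
With a = amp(|0⟩) = -0.5036 and b = amp(|1⟩) = (0.7809 + 0.3696i):
new amp(|0⟩) = (-0.489663)·a + (-0.871912)·b = (-0.4343 - 0.3223i)
new amp(|1⟩) = (0.871912)·a + (-0.489663)·b = (-0.8215 - 0.181i)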